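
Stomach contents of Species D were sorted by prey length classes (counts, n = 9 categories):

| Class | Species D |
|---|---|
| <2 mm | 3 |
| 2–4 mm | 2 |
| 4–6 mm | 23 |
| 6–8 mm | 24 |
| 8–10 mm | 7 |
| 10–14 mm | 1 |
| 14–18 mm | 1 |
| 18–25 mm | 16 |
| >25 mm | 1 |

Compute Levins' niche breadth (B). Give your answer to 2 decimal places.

4.27

Proportions for Species D (n=78): 3/78=0.0385, 2/78=0.0256, 23/78=0.2949, 24/78=0.3077, 7/78=0.0897, 1/78=0.0128, 1/78=0.0128, 16/78=0.2051, 1/78=0.0128
Σpᵢ² = 0.0385² + 0.0256² + 0.2949² + 0.3077² + 0.0897² + 0.0128² + 0.0128² + 0.2051² + 0.0128² = 0.001482 + 0.000655 + 0.086966 + 0.094679 + 0.008046 + 0.000164 + 0.000164 + 0.042066 + 0.000164 = 0.234386
B = 1 / 0.234386 = 4.2665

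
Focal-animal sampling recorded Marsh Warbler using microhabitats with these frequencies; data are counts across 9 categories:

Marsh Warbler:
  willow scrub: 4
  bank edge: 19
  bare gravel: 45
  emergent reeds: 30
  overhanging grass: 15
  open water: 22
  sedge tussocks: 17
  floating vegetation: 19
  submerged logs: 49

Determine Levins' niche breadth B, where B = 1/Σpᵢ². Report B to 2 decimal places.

Proportions for Marsh Warbler (n=220): 4/220=0.0182, 19/220=0.0864, 45/220=0.2045, 30/220=0.1364, 15/220=0.0682, 22/220=0.1000, 17/220=0.0773, 19/220=0.0864, 49/220=0.2227
Σpᵢ² = 0.0182² + 0.0864² + 0.2045² + 0.1364² + 0.0682² + 0.1000² + 0.0773² + 0.0864² + 0.2227² = 0.000331 + 0.007465 + 0.041820 + 0.018605 + 0.004651 + 0.010000 + 0.005975 + 0.007465 + 0.049595 = 0.145907
B = 1 / 0.145907 = 6.8537

6.85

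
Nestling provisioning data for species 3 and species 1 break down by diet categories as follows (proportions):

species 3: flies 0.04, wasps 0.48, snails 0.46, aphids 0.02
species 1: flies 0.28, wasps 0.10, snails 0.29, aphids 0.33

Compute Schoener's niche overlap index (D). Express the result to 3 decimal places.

0.450

Σ|p₁ᵢ − p₂ᵢ| = 0.24 + 0.38 + 0.17 + 0.31 = 1.10
D = 1 − ½ × 1.10 = 1 − 0.550 = 0.45000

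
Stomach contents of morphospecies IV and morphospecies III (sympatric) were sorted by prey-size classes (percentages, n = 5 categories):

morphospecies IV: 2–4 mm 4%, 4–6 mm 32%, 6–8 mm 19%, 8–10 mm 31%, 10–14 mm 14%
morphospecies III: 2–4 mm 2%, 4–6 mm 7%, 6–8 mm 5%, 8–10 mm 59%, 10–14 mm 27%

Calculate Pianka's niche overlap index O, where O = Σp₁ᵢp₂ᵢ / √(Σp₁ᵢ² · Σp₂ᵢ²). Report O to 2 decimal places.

0.77

Convert percentages to proportions (divide by 100).
Σ p₁ᵢp₂ᵢ = 0.0008 + 0.0224 + 0.0095 + 0.1829 + 0.0378 = 0.2534
Σp_1ᵢ² = 0.04² + 0.32² + 0.19² + 0.31² + 0.14² = 0.0016 + 0.1024 + 0.0361 + 0.0961 + 0.0196 = 0.2558
Σp_2ᵢ² = 0.02² + 0.07² + 0.05² + 0.59² + 0.27² = 0.0004 + 0.0049 + 0.0025 + 0.3481 + 0.0729 = 0.4288
O = 0.2534 / √(0.2558 × 0.4288) = 0.2534 / 0.33119 = 0.7651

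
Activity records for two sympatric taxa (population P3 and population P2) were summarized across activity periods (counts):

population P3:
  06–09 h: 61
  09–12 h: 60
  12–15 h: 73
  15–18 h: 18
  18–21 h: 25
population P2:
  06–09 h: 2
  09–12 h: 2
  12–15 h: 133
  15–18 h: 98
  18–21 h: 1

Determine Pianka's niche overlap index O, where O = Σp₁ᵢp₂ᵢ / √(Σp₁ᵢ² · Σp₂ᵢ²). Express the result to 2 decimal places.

Proportions for population P3 (n=237): 61/237=0.2574, 60/237=0.2532, 73/237=0.3080, 18/237=0.0759, 25/237=0.1055
Proportions for population P2 (n=236): 2/236=0.0085, 2/236=0.0085, 133/236=0.5636, 98/236=0.4153, 1/236=0.0042
Σ p₁ᵢp₂ᵢ = 0.002188 + 0.002152 + 0.173589 + 0.031521 + 0.000443 = 0.209893
Σp_1ᵢ² = 0.2574² + 0.2532² + 0.3080² + 0.0759² + 0.1055² = 0.066255 + 0.064110 + 0.094864 + 0.005761 + 0.011130 = 0.242120
Σp_2ᵢ² = 0.0085² + 0.0085² + 0.5636² + 0.4153² + 0.0042² = 0.000072 + 0.000072 + 0.317645 + 0.172474 + 0.000018 = 0.490281
O = 0.209893 / √(0.242120 × 0.490281) = 0.209893 / 0.3445386 = 0.6092

0.61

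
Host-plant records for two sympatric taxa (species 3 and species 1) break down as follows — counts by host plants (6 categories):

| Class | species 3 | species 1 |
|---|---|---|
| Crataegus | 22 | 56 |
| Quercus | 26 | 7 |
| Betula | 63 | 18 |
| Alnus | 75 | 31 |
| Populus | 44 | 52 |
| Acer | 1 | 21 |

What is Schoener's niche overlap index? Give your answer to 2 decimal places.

Proportions for species 3 (n=231): 22/231=0.0952, 26/231=0.1126, 63/231=0.2727, 75/231=0.3247, 44/231=0.1905, 1/231=0.0043
Proportions for species 1 (n=185): 56/185=0.3027, 7/185=0.0378, 18/185=0.0973, 31/185=0.1676, 52/185=0.2811, 21/185=0.1135
Σ|p₁ᵢ − p₂ᵢ| = 0.2075 + 0.0748 + 0.1754 + 0.1571 + 0.0906 + 0.1092 = 0.8146
D = 1 − ½ × 0.8146 = 1 − 0.40730 = 0.59270

0.59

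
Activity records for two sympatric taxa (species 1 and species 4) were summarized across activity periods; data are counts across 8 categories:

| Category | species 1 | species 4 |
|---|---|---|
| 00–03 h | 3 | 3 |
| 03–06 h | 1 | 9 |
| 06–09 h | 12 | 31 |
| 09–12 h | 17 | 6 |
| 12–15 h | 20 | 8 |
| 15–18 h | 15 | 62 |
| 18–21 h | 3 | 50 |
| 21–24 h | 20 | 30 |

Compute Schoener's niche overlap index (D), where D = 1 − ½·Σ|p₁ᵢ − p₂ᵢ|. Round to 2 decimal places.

Proportions for species 1 (n=91): 3/91=0.0330, 1/91=0.0110, 12/91=0.1319, 17/91=0.1868, 20/91=0.2198, 15/91=0.1648, 3/91=0.0330, 20/91=0.2198
Proportions for species 4 (n=199): 3/199=0.0151, 9/199=0.0452, 31/199=0.1558, 6/199=0.0302, 8/199=0.0402, 62/199=0.3116, 50/199=0.2513, 30/199=0.1508
Σ|p₁ᵢ − p₂ᵢ| = 0.0179 + 0.0342 + 0.0239 + 0.1566 + 0.1796 + 0.1468 + 0.2183 + 0.0690 = 0.8463
D = 1 − ½ × 0.8463 = 1 − 0.42315 = 0.57685

0.58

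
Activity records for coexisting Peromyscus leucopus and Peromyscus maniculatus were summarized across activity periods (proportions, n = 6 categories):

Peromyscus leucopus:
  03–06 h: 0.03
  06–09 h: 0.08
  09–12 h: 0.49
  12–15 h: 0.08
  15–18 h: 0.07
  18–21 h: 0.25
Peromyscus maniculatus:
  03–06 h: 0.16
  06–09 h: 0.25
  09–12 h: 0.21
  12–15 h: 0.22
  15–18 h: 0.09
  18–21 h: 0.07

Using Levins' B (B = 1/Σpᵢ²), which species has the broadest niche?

Peromyscus maniculatus

Σp_leucᵢ² = 0.03² + 0.08² + 0.49² + 0.08² + 0.07² + 0.25² = 0.0009 + 0.0064 + 0.2401 + 0.0064 + 0.0049 + 0.0625 = 0.3212
B_leuc = 1 / 0.3212 = 3.1133
Σp_maniᵢ² = 0.16² + 0.25² + 0.21² + 0.22² + 0.09² + 0.07² = 0.0256 + 0.0625 + 0.0441 + 0.0484 + 0.0081 + 0.0049 = 0.1936
B_mani = 1 / 0.1936 = 5.1653
Highest B → broadest niche (most generalist): Peromyscus maniculatus (B = 5.17).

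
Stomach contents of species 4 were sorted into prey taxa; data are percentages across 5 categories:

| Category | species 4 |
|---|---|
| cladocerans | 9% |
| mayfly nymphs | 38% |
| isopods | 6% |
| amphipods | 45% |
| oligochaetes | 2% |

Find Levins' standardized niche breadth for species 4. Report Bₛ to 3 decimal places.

0.446

Convert percentages to proportions (divide by 100).
Σpᵢ² = 0.09² + 0.38² + 0.06² + 0.45² + 0.02² = 0.0081 + 0.1444 + 0.0036 + 0.2025 + 0.0004 = 0.3590
B = 1 / 0.3590 = 2.78552
Bₛ = (B − 1)/(n − 1) = (2.78552 − 1)/(5 − 1) = 1.78552/4 = 0.44638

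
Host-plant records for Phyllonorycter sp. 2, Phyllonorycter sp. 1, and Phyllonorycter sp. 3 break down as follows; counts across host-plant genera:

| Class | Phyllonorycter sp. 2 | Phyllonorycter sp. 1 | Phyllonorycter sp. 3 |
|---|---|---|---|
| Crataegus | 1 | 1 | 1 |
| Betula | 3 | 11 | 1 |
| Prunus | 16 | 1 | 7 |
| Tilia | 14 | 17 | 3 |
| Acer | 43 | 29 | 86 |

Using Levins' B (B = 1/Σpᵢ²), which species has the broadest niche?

Proportions for Phyllonorycter sp. 2 (n=77): 1/77=0.0130, 3/77=0.0390, 16/77=0.2078, 14/77=0.1818, 43/77=0.5584
Proportions for Phyllonorycter sp. 1 (n=59): 1/59=0.0169, 11/59=0.1864, 1/59=0.0169, 17/59=0.2881, 29/59=0.4915
Proportions for Phyllonorycter sp. 3 (n=98): 1/98=0.0102, 1/98=0.0102, 7/98=0.0714, 3/98=0.0306, 86/98=0.8776
Σp_2ᵢ² = 0.0130² + 0.0390² + 0.2078² + 0.1818² + 0.5584² = 0.000169 + 0.001521 + 0.043181 + 0.033051 + 0.311811 = 0.389733
B_2 = 1 / 0.389733 = 2.5659
Σp_1ᵢ² = 0.0169² + 0.1864² + 0.0169² + 0.2881² + 0.4915² = 0.000286 + 0.034745 + 0.000286 + 0.083002 + 0.241572 = 0.359891
B_1 = 1 / 0.359891 = 2.7786
Σp_3ᵢ² = 0.0102² + 0.0102² + 0.0714² + 0.0306² + 0.8776² = 0.000104 + 0.000104 + 0.005098 + 0.000936 + 0.770182 = 0.776424
B_3 = 1 / 0.776424 = 1.2880
Highest B → broadest niche (most generalist): Phyllonorycter sp. 1 (B = 2.78).

Phyllonorycter sp. 1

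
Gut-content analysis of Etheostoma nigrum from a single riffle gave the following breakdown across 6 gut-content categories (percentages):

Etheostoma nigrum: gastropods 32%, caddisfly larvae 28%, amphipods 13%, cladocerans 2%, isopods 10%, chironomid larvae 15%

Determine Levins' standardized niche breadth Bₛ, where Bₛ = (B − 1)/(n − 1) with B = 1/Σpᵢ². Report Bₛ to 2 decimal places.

0.67

Convert percentages to proportions (divide by 100).
Σpᵢ² = 0.32² + 0.28² + 0.13² + 0.02² + 0.10² + 0.15² = 0.1024 + 0.0784 + 0.0169 + 0.0004 + 0.0100 + 0.0225 = 0.2306
B = 1 / 0.2306 = 4.3365
Bₛ = (B − 1)/(n − 1) = (4.3365 − 1)/(6 − 1) = 3.3365/5 = 0.6673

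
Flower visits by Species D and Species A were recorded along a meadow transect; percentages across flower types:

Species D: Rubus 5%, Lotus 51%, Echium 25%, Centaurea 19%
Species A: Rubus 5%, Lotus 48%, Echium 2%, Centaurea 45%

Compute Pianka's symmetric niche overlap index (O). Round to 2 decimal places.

0.85

Convert percentages to proportions (divide by 100).
Σ p₁ᵢp₂ᵢ = 0.0025 + 0.2448 + 0.0050 + 0.0855 = 0.3378
Σp_1ᵢ² = 0.05² + 0.51² + 0.25² + 0.19² = 0.0025 + 0.2601 + 0.0625 + 0.0361 = 0.3612
Σp_2ᵢ² = 0.05² + 0.48² + 0.02² + 0.45² = 0.0025 + 0.2304 + 0.0004 + 0.2025 = 0.4358
O = 0.3378 / √(0.3612 × 0.4358) = 0.3378 / 0.39675 = 0.8514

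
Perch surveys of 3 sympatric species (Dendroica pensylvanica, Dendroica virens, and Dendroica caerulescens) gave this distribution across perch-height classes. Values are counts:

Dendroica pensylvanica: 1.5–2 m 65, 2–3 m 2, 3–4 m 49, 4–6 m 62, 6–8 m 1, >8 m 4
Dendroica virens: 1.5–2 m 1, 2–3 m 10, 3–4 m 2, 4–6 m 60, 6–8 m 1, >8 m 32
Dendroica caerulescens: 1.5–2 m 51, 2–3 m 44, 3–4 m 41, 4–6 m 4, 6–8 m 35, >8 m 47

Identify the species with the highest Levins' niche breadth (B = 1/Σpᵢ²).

Dendroica caerulescens

Proportions for Dendroica pensylvanica (n=183): 65/183=0.3552, 2/183=0.0109, 49/183=0.2678, 62/183=0.3388, 1/183=0.0055, 4/183=0.0219
Proportions for Dendroica virens (n=106): 1/106=0.0094, 10/106=0.0943, 2/106=0.0189, 60/106=0.5660, 1/106=0.0094, 32/106=0.3019
Proportions for Dendroica caerulescens (n=222): 51/222=0.2297, 44/222=0.1982, 41/222=0.1847, 4/222=0.0180, 35/222=0.1577, 47/222=0.2117
Σp_pensᵢ² = 0.3552² + 0.0109² + 0.2678² + 0.3388² + 0.0055² + 0.0219² = 0.126167 + 0.000119 + 0.071717 + 0.114785 + 0.000030 + 0.000480 = 0.313298
B_pens = 1 / 0.313298 = 3.1918
Σp_vireᵢ² = 0.0094² + 0.0943² + 0.0189² + 0.5660² + 0.0094² + 0.3019² = 0.000088 + 0.008892 + 0.000357 + 0.320356 + 0.000088 + 0.091144 = 0.420925
B_vire = 1 / 0.420925 = 2.3757
Σp_caerᵢ² = 0.2297² + 0.1982² + 0.1847² + 0.0180² + 0.1577² + 0.2117² = 0.052762 + 0.039283 + 0.034114 + 0.000324 + 0.024869 + 0.044817 = 0.196169
B_caer = 1 / 0.196169 = 5.0976
Highest B → broadest niche (most generalist): Dendroica caerulescens (B = 5.10).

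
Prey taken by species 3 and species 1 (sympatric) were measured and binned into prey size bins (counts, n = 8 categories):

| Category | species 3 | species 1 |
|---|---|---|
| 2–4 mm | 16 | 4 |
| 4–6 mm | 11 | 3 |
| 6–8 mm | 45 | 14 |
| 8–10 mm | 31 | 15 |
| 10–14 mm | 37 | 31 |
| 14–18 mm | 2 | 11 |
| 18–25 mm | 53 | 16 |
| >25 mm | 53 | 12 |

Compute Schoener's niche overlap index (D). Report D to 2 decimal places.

0.74

Proportions for species 3 (n=248): 16/248=0.0645, 11/248=0.0444, 45/248=0.1815, 31/248=0.1250, 37/248=0.1492, 2/248=0.0081, 53/248=0.2137, 53/248=0.2137
Proportions for species 1 (n=106): 4/106=0.0377, 3/106=0.0283, 14/106=0.1321, 15/106=0.1415, 31/106=0.2925, 11/106=0.1038, 16/106=0.1509, 12/106=0.1132
Σ|p₁ᵢ − p₂ᵢ| = 0.0268 + 0.0161 + 0.0494 + 0.0165 + 0.1433 + 0.0957 + 0.0628 + 0.1005 = 0.5111
D = 1 − ½ × 0.5111 = 1 − 0.25555 = 0.74445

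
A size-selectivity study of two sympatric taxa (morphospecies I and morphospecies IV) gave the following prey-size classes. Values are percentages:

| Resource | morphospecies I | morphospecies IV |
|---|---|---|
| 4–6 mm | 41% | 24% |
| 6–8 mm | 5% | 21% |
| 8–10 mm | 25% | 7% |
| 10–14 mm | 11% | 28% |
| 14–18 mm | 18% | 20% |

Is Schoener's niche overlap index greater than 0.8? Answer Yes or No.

Convert percentages to proportions (divide by 100).
Σ|p₁ᵢ − p₂ᵢ| = 0.17 + 0.16 + 0.18 + 0.17 + 0.02 = 0.70
D = 1 − ½ × 0.70 = 1 − 0.350 = 0.6500
D = 0.6500 < 0.8 → No.

No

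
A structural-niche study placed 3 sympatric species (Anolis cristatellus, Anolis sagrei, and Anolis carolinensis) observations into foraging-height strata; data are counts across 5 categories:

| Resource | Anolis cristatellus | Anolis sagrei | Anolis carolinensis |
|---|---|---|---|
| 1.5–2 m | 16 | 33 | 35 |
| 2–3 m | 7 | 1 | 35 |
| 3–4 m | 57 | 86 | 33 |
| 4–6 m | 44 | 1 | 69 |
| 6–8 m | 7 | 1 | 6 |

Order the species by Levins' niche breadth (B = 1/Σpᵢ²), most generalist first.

Anolis carolinensis > Anolis cristatellus > Anolis sagrei

Proportions for Anolis cristatellus (n=131): 16/131=0.1221, 7/131=0.0534, 57/131=0.4351, 44/131=0.3359, 7/131=0.0534
Proportions for Anolis sagrei (n=122): 33/122=0.2705, 1/122=0.0082, 86/122=0.7049, 1/122=0.0082, 1/122=0.0082
Proportions for Anolis carolinensis (n=178): 35/178=0.1966, 35/178=0.1966, 33/178=0.1854, 69/178=0.3876, 6/178=0.0337
Σp_crisᵢ² = 0.1221² + 0.0534² + 0.4351² + 0.3359² + 0.0534² = 0.014908 + 0.002852 + 0.189312 + 0.112829 + 0.002852 = 0.322753
B_cris = 1 / 0.322753 = 3.0983
Σp_sagrᵢ² = 0.2705² + 0.0082² + 0.7049² + 0.0082² + 0.0082² = 0.073170 + 0.000067 + 0.496884 + 0.000067 + 0.000067 = 0.570255
B_sagr = 1 / 0.570255 = 1.7536
Σp_caroᵢ² = 0.1966² + 0.1966² + 0.1854² + 0.3876² + 0.0337² = 0.038652 + 0.038652 + 0.034373 + 0.150234 + 0.001136 = 0.263047
B_caro = 1 / 0.263047 = 3.8016
Ranking by B (broadest → narrowest): Anolis carolinensis (3.80) > Anolis cristatellus (3.10) > Anolis sagrei (1.75)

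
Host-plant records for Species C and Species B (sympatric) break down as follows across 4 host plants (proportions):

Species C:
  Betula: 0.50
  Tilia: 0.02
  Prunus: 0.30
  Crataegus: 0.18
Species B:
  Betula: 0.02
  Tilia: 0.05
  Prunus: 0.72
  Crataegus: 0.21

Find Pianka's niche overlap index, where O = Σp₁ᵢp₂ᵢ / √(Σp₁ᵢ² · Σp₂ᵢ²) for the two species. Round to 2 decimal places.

0.58

Σ p₁ᵢp₂ᵢ = 0.0100 + 0.0010 + 0.2160 + 0.0378 = 0.2648
Σp_1ᵢ² = 0.50² + 0.02² + 0.30² + 0.18² = 0.2500 + 0.0004 + 0.0900 + 0.0324 = 0.3728
Σp_2ᵢ² = 0.02² + 0.05² + 0.72² + 0.21² = 0.0004 + 0.0025 + 0.5184 + 0.0441 = 0.5654
O = 0.2648 / √(0.3728 × 0.5654) = 0.2648 / 0.45911 = 0.5768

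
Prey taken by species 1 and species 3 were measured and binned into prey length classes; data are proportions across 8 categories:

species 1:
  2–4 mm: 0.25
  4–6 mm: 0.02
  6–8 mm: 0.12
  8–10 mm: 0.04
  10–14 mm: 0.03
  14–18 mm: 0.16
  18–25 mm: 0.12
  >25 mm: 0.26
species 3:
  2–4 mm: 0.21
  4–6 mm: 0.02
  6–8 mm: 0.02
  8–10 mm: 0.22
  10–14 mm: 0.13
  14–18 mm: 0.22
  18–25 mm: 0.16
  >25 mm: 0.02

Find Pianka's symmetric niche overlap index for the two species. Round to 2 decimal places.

0.69

Σ p₁ᵢp₂ᵢ = 0.0525 + 0.0004 + 0.0024 + 0.0088 + 0.0039 + 0.0352 + 0.0192 + 0.0052 = 0.1276
Σp_1ᵢ² = 0.25² + 0.02² + 0.12² + 0.04² + 0.03² + 0.16² + 0.12² + 0.26² = 0.0625 + 0.0004 + 0.0144 + 0.0016 + 0.0009 + 0.0256 + 0.0144 + 0.0676 = 0.1874
Σp_2ᵢ² = 0.21² + 0.02² + 0.02² + 0.22² + 0.13² + 0.22² + 0.16² + 0.02² = 0.0441 + 0.0004 + 0.0004 + 0.0484 + 0.0169 + 0.0484 + 0.0256 + 0.0004 = 0.1846
O = 0.1276 / √(0.1874 × 0.1846) = 0.1276 / 0.18599 = 0.6861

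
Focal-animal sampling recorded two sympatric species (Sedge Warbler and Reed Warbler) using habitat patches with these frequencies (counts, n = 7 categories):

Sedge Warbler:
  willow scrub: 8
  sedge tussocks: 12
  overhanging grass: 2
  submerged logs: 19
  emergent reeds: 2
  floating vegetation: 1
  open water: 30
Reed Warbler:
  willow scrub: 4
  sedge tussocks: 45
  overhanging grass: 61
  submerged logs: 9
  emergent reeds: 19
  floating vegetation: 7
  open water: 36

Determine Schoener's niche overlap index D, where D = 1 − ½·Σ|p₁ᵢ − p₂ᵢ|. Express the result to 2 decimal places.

Proportions for Sedge Warbler (n=74): 8/74=0.1081, 12/74=0.1622, 2/74=0.0270, 19/74=0.2568, 2/74=0.0270, 1/74=0.0135, 30/74=0.4054
Proportions for Reed Warbler (n=181): 4/181=0.0221, 45/181=0.2486, 61/181=0.3370, 9/181=0.0497, 19/181=0.1050, 7/181=0.0387, 36/181=0.1989
Σ|p₁ᵢ − p₂ᵢ| = 0.0860 + 0.0864 + 0.3100 + 0.2071 + 0.0780 + 0.0252 + 0.2065 = 0.9992
D = 1 − ½ × 0.9992 = 1 − 0.49960 = 0.50040

0.50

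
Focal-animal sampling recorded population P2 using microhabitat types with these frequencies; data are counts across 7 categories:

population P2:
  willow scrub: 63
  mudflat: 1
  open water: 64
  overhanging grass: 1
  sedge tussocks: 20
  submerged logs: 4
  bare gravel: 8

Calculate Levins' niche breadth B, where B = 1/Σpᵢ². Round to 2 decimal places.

3.03

Proportions for population P2 (n=161): 63/161=0.3913, 1/161=0.0062, 64/161=0.3975, 1/161=0.0062, 20/161=0.1242, 4/161=0.0248, 8/161=0.0497
Σpᵢ² = 0.3913² + 0.0062² + 0.3975² + 0.0062² + 0.1242² + 0.0248² + 0.0497² = 0.153116 + 0.000038 + 0.158006 + 0.000038 + 0.015426 + 0.000615 + 0.002470 = 0.329709
B = 1 / 0.329709 = 3.0330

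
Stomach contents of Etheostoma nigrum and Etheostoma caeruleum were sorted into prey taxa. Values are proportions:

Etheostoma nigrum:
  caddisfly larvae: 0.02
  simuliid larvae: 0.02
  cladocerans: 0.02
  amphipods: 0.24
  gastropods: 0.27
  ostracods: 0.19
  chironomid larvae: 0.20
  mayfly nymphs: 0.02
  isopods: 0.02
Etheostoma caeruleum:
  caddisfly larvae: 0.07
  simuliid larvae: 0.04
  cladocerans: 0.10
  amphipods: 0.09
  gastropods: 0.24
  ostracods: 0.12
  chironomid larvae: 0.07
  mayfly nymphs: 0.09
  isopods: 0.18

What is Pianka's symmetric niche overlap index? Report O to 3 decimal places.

0.772

Σ p₁ᵢp₂ᵢ = 0.0014 + 0.0008 + 0.0020 + 0.0216 + 0.0648 + 0.0228 + 0.0140 + 0.0018 + 0.0036 = 0.1328
Σp_1ᵢ² = 0.02² + 0.02² + 0.02² + 0.24² + 0.27² + 0.19² + 0.20² + 0.02² + 0.02² = 0.0004 + 0.0004 + 0.0004 + 0.0576 + 0.0729 + 0.0361 + 0.0400 + 0.0004 + 0.0004 = 0.2086
Σp_2ᵢ² = 0.07² + 0.04² + 0.10² + 0.09² + 0.24² + 0.12² + 0.07² + 0.09² + 0.18² = 0.0049 + 0.0016 + 0.0100 + 0.0081 + 0.0576 + 0.0144 + 0.0049 + 0.0081 + 0.0324 = 0.1420
O = 0.1328 / √(0.2086 × 0.1420) = 0.1328 / 0.172108 = 0.77161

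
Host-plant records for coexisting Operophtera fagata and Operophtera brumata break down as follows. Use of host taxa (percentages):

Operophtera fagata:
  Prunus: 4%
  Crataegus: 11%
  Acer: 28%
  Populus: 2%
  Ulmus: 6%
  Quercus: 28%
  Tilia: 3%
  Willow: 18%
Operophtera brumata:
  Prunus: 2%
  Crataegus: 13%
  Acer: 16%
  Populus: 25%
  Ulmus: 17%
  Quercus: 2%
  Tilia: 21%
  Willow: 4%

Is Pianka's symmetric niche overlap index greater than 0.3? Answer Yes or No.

Convert percentages to proportions (divide by 100).
Σ p₁ᵢp₂ᵢ = 0.0008 + 0.0143 + 0.0448 + 0.0050 + 0.0102 + 0.0056 + 0.0063 + 0.0072 = 0.0942
Σp_1ᵢ² = 0.04² + 0.11² + 0.28² + 0.02² + 0.06² + 0.28² + 0.03² + 0.18² = 0.0016 + 0.0121 + 0.0784 + 0.0004 + 0.0036 + 0.0784 + 0.0009 + 0.0324 = 0.2078
Σp_2ᵢ² = 0.02² + 0.13² + 0.16² + 0.25² + 0.17² + 0.02² + 0.21² + 0.04² = 0.0004 + 0.0169 + 0.0256 + 0.0625 + 0.0289 + 0.0004 + 0.0441 + 0.0016 = 0.1804
O = 0.0942 / √(0.2078 × 0.1804) = 0.0942 / 0.19362 = 0.4865
O = 0.4865 > 0.3 → Yes.

Yes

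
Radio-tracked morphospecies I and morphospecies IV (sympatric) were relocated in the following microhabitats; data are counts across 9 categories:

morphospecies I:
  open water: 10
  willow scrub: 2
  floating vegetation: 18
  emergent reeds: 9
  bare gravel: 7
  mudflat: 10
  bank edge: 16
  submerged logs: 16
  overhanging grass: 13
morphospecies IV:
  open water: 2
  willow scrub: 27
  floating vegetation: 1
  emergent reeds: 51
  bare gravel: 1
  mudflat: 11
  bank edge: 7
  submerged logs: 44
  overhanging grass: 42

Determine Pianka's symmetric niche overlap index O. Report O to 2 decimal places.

0.65

Proportions for morphospecies I (n=101): 10/101=0.0990, 2/101=0.0198, 18/101=0.1782, 9/101=0.0891, 7/101=0.0693, 10/101=0.0990, 16/101=0.1584, 16/101=0.1584, 13/101=0.1287
Proportions for morphospecies IV (n=186): 2/186=0.0108, 27/186=0.1452, 1/186=0.0054, 51/186=0.2742, 1/186=0.0054, 11/186=0.0591, 7/186=0.0376, 44/186=0.2366, 42/186=0.2258
Σ p₁ᵢp₂ᵢ = 0.001069 + 0.002875 + 0.000962 + 0.024431 + 0.000374 + 0.005851 + 0.005956 + 0.037477 + 0.029060 = 0.108055
Σp_1ᵢ² = 0.0990² + 0.0198² + 0.1782² + 0.0891² + 0.0693² + 0.0990² + 0.1584² + 0.1584² + 0.1287² = 0.009801 + 0.000392 + 0.031755 + 0.007939 + 0.004802 + 0.009801 + 0.025091 + 0.025091 + 0.016564 = 0.131236
Σp_2ᵢ² = 0.0108² + 0.1452² + 0.0054² + 0.2742² + 0.0054² + 0.0591² + 0.0376² + 0.2366² + 0.2258² = 0.000117 + 0.021083 + 0.000029 + 0.075186 + 0.000029 + 0.003493 + 0.001414 + 0.055980 + 0.050986 = 0.208317
O = 0.108055 / √(0.131236 × 0.208317) = 0.108055 / 0.1653442 = 0.6535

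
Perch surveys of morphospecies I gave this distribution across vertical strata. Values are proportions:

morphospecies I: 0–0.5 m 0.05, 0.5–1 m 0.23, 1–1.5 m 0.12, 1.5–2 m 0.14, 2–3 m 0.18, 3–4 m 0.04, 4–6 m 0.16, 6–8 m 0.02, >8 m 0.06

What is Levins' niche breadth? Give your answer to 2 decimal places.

Σpᵢ² = 0.05² + 0.23² + 0.12² + 0.14² + 0.18² + 0.04² + 0.16² + 0.02² + 0.06² = 0.0025 + 0.0529 + 0.0144 + 0.0196 + 0.0324 + 0.0016 + 0.0256 + 0.0004 + 0.0036 = 0.1530
B = 1 / 0.1530 = 6.5359

6.54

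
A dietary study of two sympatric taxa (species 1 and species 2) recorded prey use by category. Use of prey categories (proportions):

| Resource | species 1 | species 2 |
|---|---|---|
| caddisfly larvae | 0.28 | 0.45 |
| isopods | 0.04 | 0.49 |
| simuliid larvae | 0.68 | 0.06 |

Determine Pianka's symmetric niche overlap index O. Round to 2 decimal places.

Σ p₁ᵢp₂ᵢ = 0.1260 + 0.0196 + 0.0408 = 0.1864
Σp_1ᵢ² = 0.28² + 0.04² + 0.68² = 0.0784 + 0.0016 + 0.4624 = 0.5424
Σp_2ᵢ² = 0.45² + 0.49² + 0.06² = 0.2025 + 0.2401 + 0.0036 = 0.4462
O = 0.1864 / √(0.5424 × 0.4462) = 0.1864 / 0.49195 = 0.3789

0.38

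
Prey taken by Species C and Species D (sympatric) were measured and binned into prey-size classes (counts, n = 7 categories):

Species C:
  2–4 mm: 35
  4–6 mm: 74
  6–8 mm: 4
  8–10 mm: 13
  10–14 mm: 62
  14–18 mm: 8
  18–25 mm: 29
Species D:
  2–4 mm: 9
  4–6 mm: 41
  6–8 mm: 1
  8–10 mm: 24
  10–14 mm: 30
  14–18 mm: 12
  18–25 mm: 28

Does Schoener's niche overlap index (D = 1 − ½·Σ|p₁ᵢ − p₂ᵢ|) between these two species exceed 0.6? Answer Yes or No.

Proportions for Species C (n=225): 35/225=0.1556, 74/225=0.3289, 4/225=0.0178, 13/225=0.0578, 62/225=0.2756, 8/225=0.0356, 29/225=0.1289
Proportions for Species D (n=145): 9/145=0.0621, 41/145=0.2828, 1/145=0.0069, 24/145=0.1655, 30/145=0.2069, 12/145=0.0828, 28/145=0.1931
Σ|p₁ᵢ − p₂ᵢ| = 0.0935 + 0.0461 + 0.0109 + 0.1077 + 0.0687 + 0.0472 + 0.0642 = 0.4383
D = 1 − ½ × 0.4383 = 1 − 0.21915 = 0.78085
D = 0.78085 > 0.6 → Yes.

Yes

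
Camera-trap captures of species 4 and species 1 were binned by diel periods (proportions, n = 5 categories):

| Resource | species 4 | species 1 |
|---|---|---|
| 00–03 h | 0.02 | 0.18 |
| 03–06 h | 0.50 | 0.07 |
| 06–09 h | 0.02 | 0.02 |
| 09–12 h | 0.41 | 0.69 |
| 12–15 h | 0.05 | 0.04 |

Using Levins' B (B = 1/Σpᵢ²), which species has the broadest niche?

species 4

Σp_4ᵢ² = 0.02² + 0.50² + 0.02² + 0.41² + 0.05² = 0.0004 + 0.2500 + 0.0004 + 0.1681 + 0.0025 = 0.4214
B_4 = 1 / 0.4214 = 2.3730
Σp_1ᵢ² = 0.18² + 0.07² + 0.02² + 0.69² + 0.04² = 0.0324 + 0.0049 + 0.0004 + 0.4761 + 0.0016 = 0.5154
B_1 = 1 / 0.5154 = 1.9402
Highest B → broadest niche (most generalist): species 4 (B = 2.37).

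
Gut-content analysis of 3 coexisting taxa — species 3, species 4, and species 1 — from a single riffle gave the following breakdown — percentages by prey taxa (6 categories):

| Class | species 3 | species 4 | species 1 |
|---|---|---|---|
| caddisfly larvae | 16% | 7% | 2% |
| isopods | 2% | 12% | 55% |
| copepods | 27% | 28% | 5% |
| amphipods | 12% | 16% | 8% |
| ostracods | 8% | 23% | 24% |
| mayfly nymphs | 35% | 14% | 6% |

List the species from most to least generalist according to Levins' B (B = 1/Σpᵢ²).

Convert percentages to proportions (divide by 100).
Σp_3ᵢ² = 0.16² + 0.02² + 0.27² + 0.12² + 0.08² + 0.35² = 0.0256 + 0.0004 + 0.0729 + 0.0144 + 0.0064 + 0.1225 = 0.2422
B_3 = 1 / 0.2422 = 4.1288
Σp_4ᵢ² = 0.07² + 0.12² + 0.28² + 0.16² + 0.23² + 0.14² = 0.0049 + 0.0144 + 0.0784 + 0.0256 + 0.0529 + 0.0196 = 0.1958
B_4 = 1 / 0.1958 = 5.1073
Σp_1ᵢ² = 0.02² + 0.55² + 0.05² + 0.08² + 0.24² + 0.06² = 0.0004 + 0.3025 + 0.0025 + 0.0064 + 0.0576 + 0.0036 = 0.3730
B_1 = 1 / 0.3730 = 2.6810
Ranking by B (broadest → narrowest): species 4 (5.11) > species 3 (4.13) > species 1 (2.68)

species 4 > species 3 > species 1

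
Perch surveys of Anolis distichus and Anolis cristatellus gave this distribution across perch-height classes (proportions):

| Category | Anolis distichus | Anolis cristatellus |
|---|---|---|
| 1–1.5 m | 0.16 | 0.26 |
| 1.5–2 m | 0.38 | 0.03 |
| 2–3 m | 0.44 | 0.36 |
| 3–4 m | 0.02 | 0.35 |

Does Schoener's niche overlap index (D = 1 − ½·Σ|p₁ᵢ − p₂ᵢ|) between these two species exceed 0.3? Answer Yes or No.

Yes

Σ|p₁ᵢ − p₂ᵢ| = 0.10 + 0.35 + 0.08 + 0.33 = 0.86
D = 1 − ½ × 0.86 = 1 − 0.430 = 0.5700
D = 0.5700 > 0.3 → Yes.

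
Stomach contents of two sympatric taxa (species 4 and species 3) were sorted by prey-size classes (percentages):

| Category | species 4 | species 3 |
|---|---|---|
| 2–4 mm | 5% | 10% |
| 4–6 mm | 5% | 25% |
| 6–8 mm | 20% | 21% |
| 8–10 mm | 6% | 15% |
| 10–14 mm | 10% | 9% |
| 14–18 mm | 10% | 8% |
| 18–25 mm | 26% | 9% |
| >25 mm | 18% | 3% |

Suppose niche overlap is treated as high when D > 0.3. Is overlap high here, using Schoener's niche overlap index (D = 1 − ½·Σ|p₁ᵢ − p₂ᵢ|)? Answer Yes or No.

Convert percentages to proportions (divide by 100).
Σ|p₁ᵢ − p₂ᵢ| = 0.05 + 0.20 + 0.01 + 0.09 + 0.01 + 0.02 + 0.17 + 0.15 = 0.70
D = 1 − ½ × 0.70 = 1 − 0.350 = 0.6500
D = 0.6500 > 0.3 → Yes.

Yes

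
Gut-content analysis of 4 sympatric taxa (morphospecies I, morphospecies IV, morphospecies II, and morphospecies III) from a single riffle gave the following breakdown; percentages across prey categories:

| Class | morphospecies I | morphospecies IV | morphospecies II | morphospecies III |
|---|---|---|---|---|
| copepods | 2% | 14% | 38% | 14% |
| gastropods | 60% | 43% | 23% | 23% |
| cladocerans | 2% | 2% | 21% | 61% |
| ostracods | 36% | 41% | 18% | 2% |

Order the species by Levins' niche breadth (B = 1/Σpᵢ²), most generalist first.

morphospecies II > morphospecies IV > morphospecies III > morphospecies I

Convert percentages to proportions (divide by 100).
Σp_Iᵢ² = 0.02² + 0.60² + 0.02² + 0.36² = 0.0004 + 0.3600 + 0.0004 + 0.1296 = 0.4904
B_I = 1 / 0.4904 = 2.0392
Σp_IVᵢ² = 0.14² + 0.43² + 0.02² + 0.41² = 0.0196 + 0.1849 + 0.0004 + 0.1681 = 0.3730
B_IV = 1 / 0.3730 = 2.6810
Σp_IIᵢ² = 0.38² + 0.23² + 0.21² + 0.18² = 0.1444 + 0.0529 + 0.0441 + 0.0324 = 0.2738
B_II = 1 / 0.2738 = 3.6523
Σp_IIIᵢ² = 0.14² + 0.23² + 0.61² + 0.02² = 0.0196 + 0.0529 + 0.3721 + 0.0004 = 0.4450
B_III = 1 / 0.4450 = 2.2472
Ranking by B (broadest → narrowest): morphospecies II (3.65) > morphospecies IV (2.68) > morphospecies III (2.25) > morphospecies I (2.04)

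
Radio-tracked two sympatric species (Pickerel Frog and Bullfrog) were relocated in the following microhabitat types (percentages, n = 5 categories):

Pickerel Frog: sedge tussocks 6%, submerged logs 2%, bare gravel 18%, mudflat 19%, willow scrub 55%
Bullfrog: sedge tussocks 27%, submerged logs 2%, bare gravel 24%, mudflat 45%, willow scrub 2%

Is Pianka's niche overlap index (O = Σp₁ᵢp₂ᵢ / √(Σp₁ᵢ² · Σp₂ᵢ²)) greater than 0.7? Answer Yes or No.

Convert percentages to proportions (divide by 100).
Σ p₁ᵢp₂ᵢ = 0.0162 + 0.0004 + 0.0432 + 0.0855 + 0.0110 = 0.1563
Σp_1ᵢ² = 0.06² + 0.02² + 0.18² + 0.19² + 0.55² = 0.0036 + 0.0004 + 0.0324 + 0.0361 + 0.3025 = 0.3750
Σp_2ᵢ² = 0.27² + 0.02² + 0.24² + 0.45² + 0.02² = 0.0729 + 0.0004 + 0.0576 + 0.2025 + 0.0004 = 0.3338
O = 0.1563 / √(0.3750 × 0.3338) = 0.1563 / 0.35380 = 0.4418
O = 0.4418 < 0.7 → No.

No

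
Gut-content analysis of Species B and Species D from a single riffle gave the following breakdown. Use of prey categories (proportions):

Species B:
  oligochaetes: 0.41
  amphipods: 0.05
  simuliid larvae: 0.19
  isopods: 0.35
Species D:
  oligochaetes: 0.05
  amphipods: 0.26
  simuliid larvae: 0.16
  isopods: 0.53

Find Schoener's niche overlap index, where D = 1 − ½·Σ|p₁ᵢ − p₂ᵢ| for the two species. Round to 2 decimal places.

Σ|p₁ᵢ − p₂ᵢ| = 0.36 + 0.21 + 0.03 + 0.18 = 0.78
D = 1 − ½ × 0.78 = 1 − 0.390 = 0.6100

0.61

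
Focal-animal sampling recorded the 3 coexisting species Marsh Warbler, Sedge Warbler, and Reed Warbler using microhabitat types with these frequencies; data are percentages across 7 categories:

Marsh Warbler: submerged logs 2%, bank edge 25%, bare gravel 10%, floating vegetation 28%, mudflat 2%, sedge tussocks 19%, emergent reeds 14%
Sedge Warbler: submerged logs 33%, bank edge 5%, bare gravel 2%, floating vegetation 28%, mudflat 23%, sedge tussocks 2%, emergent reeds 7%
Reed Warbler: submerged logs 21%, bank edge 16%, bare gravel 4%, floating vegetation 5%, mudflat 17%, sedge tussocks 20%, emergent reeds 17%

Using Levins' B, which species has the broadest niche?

Convert percentages to proportions (divide by 100).
Σp_Marsᵢ² = 0.02² + 0.25² + 0.10² + 0.28² + 0.02² + 0.19² + 0.14² = 0.0004 + 0.0625 + 0.0100 + 0.0784 + 0.0004 + 0.0361 + 0.0196 = 0.2074
B_Mars = 1 / 0.2074 = 4.8216
Σp_Sedgᵢ² = 0.33² + 0.05² + 0.02² + 0.28² + 0.23² + 0.02² + 0.07² = 0.1089 + 0.0025 + 0.0004 + 0.0784 + 0.0529 + 0.0004 + 0.0049 = 0.2484
B_Sedg = 1 / 0.2484 = 4.0258
Σp_Reedᵢ² = 0.21² + 0.16² + 0.04² + 0.05² + 0.17² + 0.20² + 0.17² = 0.0441 + 0.0256 + 0.0016 + 0.0025 + 0.0289 + 0.0400 + 0.0289 = 0.1716
B_Reed = 1 / 0.1716 = 5.8275
Highest B → broadest niche (most generalist): Reed Warbler (B = 5.83).

Reed Warbler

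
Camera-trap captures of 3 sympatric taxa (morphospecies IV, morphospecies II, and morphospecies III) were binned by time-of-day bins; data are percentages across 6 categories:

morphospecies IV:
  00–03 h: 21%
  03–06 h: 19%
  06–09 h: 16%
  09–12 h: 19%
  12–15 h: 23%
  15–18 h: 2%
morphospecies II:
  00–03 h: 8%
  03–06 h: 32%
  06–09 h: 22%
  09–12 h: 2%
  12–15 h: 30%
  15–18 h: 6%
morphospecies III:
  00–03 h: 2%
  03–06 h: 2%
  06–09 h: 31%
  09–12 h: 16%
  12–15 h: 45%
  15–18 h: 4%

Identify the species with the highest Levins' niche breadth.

Convert percentages to proportions (divide by 100).
Σp_IVᵢ² = 0.21² + 0.19² + 0.16² + 0.19² + 0.23² + 0.02² = 0.0441 + 0.0361 + 0.0256 + 0.0361 + 0.0529 + 0.0004 = 0.1952
B_IV = 1 / 0.1952 = 5.1230
Σp_IIᵢ² = 0.08² + 0.32² + 0.22² + 0.02² + 0.30² + 0.06² = 0.0064 + 0.1024 + 0.0484 + 0.0004 + 0.0900 + 0.0036 = 0.2512
B_II = 1 / 0.2512 = 3.9809
Σp_IIIᵢ² = 0.02² + 0.02² + 0.31² + 0.16² + 0.45² + 0.04² = 0.0004 + 0.0004 + 0.0961 + 0.0256 + 0.2025 + 0.0016 = 0.3266
B_III = 1 / 0.3266 = 3.0618
Highest B → broadest niche (most generalist): morphospecies IV (B = 5.12).

morphospecies IV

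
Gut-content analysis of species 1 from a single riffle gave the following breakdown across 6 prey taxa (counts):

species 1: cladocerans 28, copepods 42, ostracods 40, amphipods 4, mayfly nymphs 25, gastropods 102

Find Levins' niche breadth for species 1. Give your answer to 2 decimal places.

Proportions for species 1 (n=241): 28/241=0.1162, 42/241=0.1743, 40/241=0.1660, 4/241=0.0166, 25/241=0.1037, 102/241=0.4232
Σpᵢ² = 0.1162² + 0.1743² + 0.1660² + 0.0166² + 0.1037² + 0.4232² = 0.013502 + 0.030380 + 0.027556 + 0.000276 + 0.010754 + 0.179098 = 0.261566
B = 1 / 0.261566 = 3.8231

3.82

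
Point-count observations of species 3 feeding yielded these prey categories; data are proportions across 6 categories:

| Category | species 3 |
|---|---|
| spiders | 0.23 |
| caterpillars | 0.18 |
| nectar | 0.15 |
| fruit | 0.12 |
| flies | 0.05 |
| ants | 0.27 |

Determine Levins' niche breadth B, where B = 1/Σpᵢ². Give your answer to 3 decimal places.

Σpᵢ² = 0.23² + 0.18² + 0.15² + 0.12² + 0.05² + 0.27² = 0.0529 + 0.0324 + 0.0225 + 0.0144 + 0.0025 + 0.0729 = 0.1976
B = 1 / 0.1976 = 5.06073

5.061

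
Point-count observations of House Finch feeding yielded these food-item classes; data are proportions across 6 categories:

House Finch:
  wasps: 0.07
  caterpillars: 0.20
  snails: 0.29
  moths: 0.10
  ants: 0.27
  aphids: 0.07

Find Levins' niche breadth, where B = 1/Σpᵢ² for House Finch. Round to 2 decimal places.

4.61

Σpᵢ² = 0.07² + 0.20² + 0.29² + 0.10² + 0.27² + 0.07² = 0.0049 + 0.0400 + 0.0841 + 0.0100 + 0.0729 + 0.0049 = 0.2168
B = 1 / 0.2168 = 4.6125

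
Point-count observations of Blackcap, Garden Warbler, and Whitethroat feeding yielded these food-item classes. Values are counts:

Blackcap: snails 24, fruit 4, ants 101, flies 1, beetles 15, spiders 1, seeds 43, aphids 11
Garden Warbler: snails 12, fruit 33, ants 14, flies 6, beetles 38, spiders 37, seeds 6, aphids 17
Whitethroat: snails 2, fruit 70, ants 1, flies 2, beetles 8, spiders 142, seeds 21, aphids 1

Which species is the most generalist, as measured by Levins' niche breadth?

Garden Warbler

Proportions for Blackcap (n=200): 24/200=0.1200, 4/200=0.0200, 101/200=0.5050, 1/200=0.0050, 15/200=0.0750, 1/200=0.0050, 43/200=0.2150, 11/200=0.0550
Proportions for Garden Warbler (n=163): 12/163=0.0736, 33/163=0.2025, 14/163=0.0859, 6/163=0.0368, 38/163=0.2331, 37/163=0.2270, 6/163=0.0368, 17/163=0.1043
Proportions for Whitethroat (n=247): 2/247=0.0081, 70/247=0.2834, 1/247=0.0040, 2/247=0.0081, 8/247=0.0324, 142/247=0.5749, 21/247=0.0850, 1/247=0.0040
Σp_Blacᵢ² = 0.1200² + 0.0200² + 0.5050² + 0.0050² + 0.0750² + 0.0050² + 0.2150² + 0.0550² = 0.014400 + 0.000400 + 0.255025 + 0.000025 + 0.005625 + 0.000025 + 0.046225 + 0.003025 = 0.324750
B_Blac = 1 / 0.324750 = 3.0793
Σp_Warbᵢ² = 0.0736² + 0.2025² + 0.0859² + 0.0368² + 0.2331² + 0.2270² + 0.0368² + 0.1043² = 0.005417 + 0.041006 + 0.007379 + 0.001354 + 0.054336 + 0.051529 + 0.001354 + 0.010878 = 0.173253
B_Warb = 1 / 0.173253 = 5.7719
Σp_Whitᵢ² = 0.0081² + 0.2834² + 0.0040² + 0.0081² + 0.0324² + 0.5749² + 0.0850² + 0.0040² = 0.000066 + 0.080316 + 0.000016 + 0.000066 + 0.001050 + 0.330510 + 0.007225 + 0.000016 = 0.419265
B_Whit = 1 / 0.419265 = 2.3851
Highest B → broadest niche (most generalist): Garden Warbler (B = 5.77).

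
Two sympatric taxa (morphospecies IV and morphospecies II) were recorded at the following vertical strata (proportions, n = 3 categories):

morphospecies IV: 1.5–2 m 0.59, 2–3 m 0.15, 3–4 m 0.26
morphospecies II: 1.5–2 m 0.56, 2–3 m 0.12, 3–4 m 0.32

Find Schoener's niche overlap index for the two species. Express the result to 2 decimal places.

Σ|p₁ᵢ − p₂ᵢ| = 0.03 + 0.03 + 0.06 = 0.12
D = 1 − ½ × 0.12 = 1 − 0.060 = 0.9400

0.94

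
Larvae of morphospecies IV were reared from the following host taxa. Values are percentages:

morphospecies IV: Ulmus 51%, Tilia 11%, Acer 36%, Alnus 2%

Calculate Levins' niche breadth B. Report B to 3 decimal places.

2.486

Convert percentages to proportions (divide by 100).
Σpᵢ² = 0.51² + 0.11² + 0.36² + 0.02² = 0.2601 + 0.0121 + 0.1296 + 0.0004 = 0.4022
B = 1 / 0.4022 = 2.48633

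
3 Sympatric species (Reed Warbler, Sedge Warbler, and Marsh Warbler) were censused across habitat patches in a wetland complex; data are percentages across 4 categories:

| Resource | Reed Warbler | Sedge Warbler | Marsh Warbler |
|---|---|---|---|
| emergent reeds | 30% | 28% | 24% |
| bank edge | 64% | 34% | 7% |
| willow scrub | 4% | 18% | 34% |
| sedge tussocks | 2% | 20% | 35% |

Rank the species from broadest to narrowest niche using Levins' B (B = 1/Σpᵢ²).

Convert percentages to proportions (divide by 100).
Σp_Reedᵢ² = 0.30² + 0.64² + 0.04² + 0.02² = 0.0900 + 0.4096 + 0.0016 + 0.0004 = 0.5016
B_Reed = 1 / 0.5016 = 1.9936
Σp_Sedgᵢ² = 0.28² + 0.34² + 0.18² + 0.20² = 0.0784 + 0.1156 + 0.0324 + 0.0400 = 0.2664
B_Sedg = 1 / 0.2664 = 3.7538
Σp_Marsᵢ² = 0.24² + 0.07² + 0.34² + 0.35² = 0.0576 + 0.0049 + 0.1156 + 0.1225 = 0.3006
B_Mars = 1 / 0.3006 = 3.3267
Ranking by B (broadest → narrowest): Sedge Warbler (3.75) > Marsh Warbler (3.33) > Reed Warbler (1.99)

Sedge Warbler > Marsh Warbler > Reed Warbler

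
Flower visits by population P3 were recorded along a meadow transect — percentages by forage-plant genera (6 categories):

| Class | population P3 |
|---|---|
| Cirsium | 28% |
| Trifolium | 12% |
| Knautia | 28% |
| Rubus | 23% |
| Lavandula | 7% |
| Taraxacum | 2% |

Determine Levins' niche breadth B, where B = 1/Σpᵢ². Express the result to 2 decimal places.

4.36

Convert percentages to proportions (divide by 100).
Σpᵢ² = 0.28² + 0.12² + 0.28² + 0.23² + 0.07² + 0.02² = 0.0784 + 0.0144 + 0.0784 + 0.0529 + 0.0049 + 0.0004 = 0.2294
B = 1 / 0.2294 = 4.3592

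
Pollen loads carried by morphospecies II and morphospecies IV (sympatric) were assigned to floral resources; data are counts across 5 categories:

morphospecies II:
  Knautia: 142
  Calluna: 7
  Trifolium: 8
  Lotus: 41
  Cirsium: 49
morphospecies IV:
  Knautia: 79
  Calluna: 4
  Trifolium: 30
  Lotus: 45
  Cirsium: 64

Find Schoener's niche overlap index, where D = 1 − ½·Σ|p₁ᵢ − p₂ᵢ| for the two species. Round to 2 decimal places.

0.77

Proportions for morphospecies II (n=247): 142/247=0.5749, 7/247=0.0283, 8/247=0.0324, 41/247=0.1660, 49/247=0.1984
Proportions for morphospecies IV (n=222): 79/222=0.3559, 4/222=0.0180, 30/222=0.1351, 45/222=0.2027, 64/222=0.2883
Σ|p₁ᵢ − p₂ᵢ| = 0.2190 + 0.0103 + 0.1027 + 0.0367 + 0.0899 = 0.4586
D = 1 − ½ × 0.4586 = 1 − 0.22930 = 0.77070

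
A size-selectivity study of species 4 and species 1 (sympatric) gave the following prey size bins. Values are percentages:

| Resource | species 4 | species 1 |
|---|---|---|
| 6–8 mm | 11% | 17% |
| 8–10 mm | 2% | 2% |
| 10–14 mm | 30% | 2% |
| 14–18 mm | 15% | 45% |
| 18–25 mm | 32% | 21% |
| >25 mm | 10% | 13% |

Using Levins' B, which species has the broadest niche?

species 4

Convert percentages to proportions (divide by 100).
Σp_4ᵢ² = 0.11² + 0.02² + 0.30² + 0.15² + 0.32² + 0.10² = 0.0121 + 0.0004 + 0.0900 + 0.0225 + 0.1024 + 0.0100 = 0.2374
B_4 = 1 / 0.2374 = 4.2123
Σp_1ᵢ² = 0.17² + 0.02² + 0.02² + 0.45² + 0.21² + 0.13² = 0.0289 + 0.0004 + 0.0004 + 0.2025 + 0.0441 + 0.0169 = 0.2932
B_1 = 1 / 0.2932 = 3.4106
Highest B → broadest niche (most generalist): species 4 (B = 4.21).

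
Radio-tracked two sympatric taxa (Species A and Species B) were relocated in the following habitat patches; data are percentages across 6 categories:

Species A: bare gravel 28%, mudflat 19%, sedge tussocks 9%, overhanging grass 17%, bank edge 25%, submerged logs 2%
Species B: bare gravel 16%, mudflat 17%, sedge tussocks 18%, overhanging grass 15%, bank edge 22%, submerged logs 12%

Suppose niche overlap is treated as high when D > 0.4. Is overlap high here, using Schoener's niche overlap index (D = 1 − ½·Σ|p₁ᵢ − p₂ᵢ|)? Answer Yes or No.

Yes

Convert percentages to proportions (divide by 100).
Σ|p₁ᵢ − p₂ᵢ| = 0.12 + 0.02 + 0.09 + 0.02 + 0.03 + 0.10 = 0.38
D = 1 − ½ × 0.38 = 1 − 0.190 = 0.8100
D = 0.8100 > 0.4 → Yes.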